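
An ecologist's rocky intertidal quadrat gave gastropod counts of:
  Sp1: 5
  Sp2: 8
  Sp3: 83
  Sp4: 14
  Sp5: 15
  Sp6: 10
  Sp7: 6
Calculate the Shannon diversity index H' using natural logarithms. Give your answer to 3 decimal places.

Total N = 5+8+83+14+15+10+6 = 141, so the proportions are 0.03546, 0.05674, 0.58865, 0.09929, 0.10638, 0.07092, 0.04255 (working shown to 5 dp, full precision carried).
Each pᵢ ln pᵢ term: 0.03546×(-3.33932)=-0.11842, 0.05674×(-2.86932)=-0.16280, 0.58865×(-0.52992)=-0.31194, 0.09929×(-2.30970)=-0.22933, 0.10638×(-2.24071)=-0.23837, 0.07092×(-2.64617)=-0.18767, 0.04255×(-3.15700)=-0.13434.
Sum = -1.38287, so H' = 1.383.

1.383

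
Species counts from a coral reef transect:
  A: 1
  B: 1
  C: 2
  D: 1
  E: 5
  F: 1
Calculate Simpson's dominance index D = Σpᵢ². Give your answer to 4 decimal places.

Total N = 1+1+2+1+5+1 = 11, so the proportions are 0.090909, 0.090909, 0.181818, 0.090909, 0.454545, 0.090909 (working shown to 6 dp, full precision carried).
D = 0.090909² + 0.090909² + 0.181818² + 0.090909² + 0.454545² + 0.090909² = 0.008264 + 0.008264 + 0.033058 + 0.008264 + 0.206612 + 0.008264 = 0.272727.
To 4 decimal places, D = 0.2727.

0.2727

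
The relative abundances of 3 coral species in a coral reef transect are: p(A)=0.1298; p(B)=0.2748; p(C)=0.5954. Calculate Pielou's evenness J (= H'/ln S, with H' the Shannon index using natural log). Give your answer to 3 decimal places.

H' = −Σ pᵢ ln pᵢ = −((-0.26502) + (-0.35496) + (-0.30873)) = 0.92871 (working shown to 5 dp, full precision carried).
With S = 3 species, ln S = 1.09861, so J = 0.92871/1.09861 = 0.84535, i.e. 0.845 to 3 decimal places.

0.845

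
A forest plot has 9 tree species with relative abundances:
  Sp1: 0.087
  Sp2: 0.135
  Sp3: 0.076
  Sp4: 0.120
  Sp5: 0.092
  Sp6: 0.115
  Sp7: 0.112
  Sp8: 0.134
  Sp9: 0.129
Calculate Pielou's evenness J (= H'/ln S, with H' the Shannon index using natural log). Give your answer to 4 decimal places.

H' = −Σ pᵢ ln pᵢ = −((-0.212441) + (-0.270335) + (-0.195854) + (-0.254432) + (-0.219509) + (-0.248725) + (-0.245197) + (-0.269329) + (-0.264185)) = 2.180004 (working shown to 6 dp, full precision carried).
With S = 9 species, ln S = 2.197225, so J = 2.180004/2.197225 = 0.992163, i.e. 0.9922 to 4 decimal places.

0.9922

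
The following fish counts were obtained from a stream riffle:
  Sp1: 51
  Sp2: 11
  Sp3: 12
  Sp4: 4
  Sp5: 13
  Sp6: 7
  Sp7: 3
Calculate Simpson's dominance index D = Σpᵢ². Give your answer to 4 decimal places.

Total N = 51+11+12+4+13+7+3 = 101, so the proportions are 0.50495, 0.108911, 0.118812, 0.039604, 0.128713, 0.069307, 0.029703 (working shown to 6 dp, full precision carried).
D = 0.50495² + 0.108911² + 0.118812² + 0.039604² + 0.128713² + 0.069307² + 0.029703² = 0.254975 + 0.011862 + 0.014116 + 0.001568 + 0.016567 + 0.004803 + 0.000882 = 0.304774.
To 4 decimal places, D = 0.3048.

0.3048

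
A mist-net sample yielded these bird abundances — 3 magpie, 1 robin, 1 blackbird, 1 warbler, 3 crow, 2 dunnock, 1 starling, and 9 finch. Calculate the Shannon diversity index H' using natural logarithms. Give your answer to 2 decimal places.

1.72

Total N = 3+1+1+1+3+2+1+9 = 21, so the proportions are 0.1429, 0.0476, 0.0476, 0.0476, 0.1429, 0.0952, 0.0476, 0.4286 (working shown to 4 dp, full precision carried).
Each pᵢ ln pᵢ term: 0.1429×(-1.9459)=-0.2780, 0.0476×(-3.0445)=-0.1450, 0.0476×(-3.0445)=-0.1450, 0.0476×(-3.0445)=-0.1450, 0.1429×(-1.9459)=-0.2780, 0.0952×(-2.3514)=-0.2239, 0.0476×(-3.0445)=-0.1450, 0.4286×(-0.8473)=-0.3631.
Sum = -1.7230, so H' = 1.72.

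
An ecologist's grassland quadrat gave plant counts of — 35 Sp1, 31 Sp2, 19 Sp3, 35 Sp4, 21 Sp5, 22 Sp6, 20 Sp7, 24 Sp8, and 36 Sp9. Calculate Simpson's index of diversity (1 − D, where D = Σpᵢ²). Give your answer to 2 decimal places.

Total N = 35+31+19+35+21+22+20+24+36 = 243, so the proportions are 0.144, 0.1276, 0.0782, 0.144, 0.0864, 0.0905, 0.0823, 0.0988, 0.1481 (working shown to 4 dp, full precision carried).
D = 0.144² + 0.1276² + 0.0782² + 0.144² + 0.0864² + 0.0905² + 0.0823² + 0.0988² + 0.1481² = 0.0207 + 0.0163 + 0.0061 + 0.0207 + 0.0075 + 0.0082 + 0.0068 + 0.0098 + 0.0219 = 0.1180.
So 1 − D = 0.8820, i.e. 0.88 to 2 decimal places.

0.88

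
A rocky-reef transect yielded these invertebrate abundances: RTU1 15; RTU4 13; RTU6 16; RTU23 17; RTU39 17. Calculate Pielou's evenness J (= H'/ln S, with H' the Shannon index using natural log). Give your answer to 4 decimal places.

0.9971

Total N = 15+13+16+17+17 = 78, so the proportions are 0.192308, 0.166667, 0.205128, 0.217949, 0.217949 (working shown to 6 dp, full precision carried).
H' = −Σ pᵢ ln pᵢ = −((-0.317050) + (-0.298627) + (-0.324948) + (-0.332044) + (-0.332044)) = 1.604712.
With S = 5 species, ln S = 1.609438, so J = 1.604712/1.609438 = 0.997064, i.e. 0.9971 to 4 decimal places.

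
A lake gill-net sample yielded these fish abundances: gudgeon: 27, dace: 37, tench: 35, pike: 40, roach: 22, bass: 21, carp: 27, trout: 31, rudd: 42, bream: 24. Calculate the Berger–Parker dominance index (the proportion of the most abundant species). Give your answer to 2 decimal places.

0.14

Total N = 27+37+35+40+22+21+27+31+42+24 = 306, so the proportions are 0.0882, 0.1209, 0.1144, 0.1307, 0.0719, 0.0686, 0.0882, 0.1013, 0.1373, 0.0784 (working shown to 4 dp, full precision carried).
The largest proportion is 0.1373, i.e. d = 0.14 to 2 decimal places.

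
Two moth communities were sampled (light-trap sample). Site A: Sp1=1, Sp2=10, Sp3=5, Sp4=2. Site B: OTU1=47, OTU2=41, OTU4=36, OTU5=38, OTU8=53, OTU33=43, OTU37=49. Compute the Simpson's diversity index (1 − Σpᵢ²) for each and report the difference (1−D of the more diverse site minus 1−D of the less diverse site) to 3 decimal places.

Site A: N=18, proportions 0.05556, 0.55556, 0.27778, 0.11111, giving 1−D = 0.59877 (working shown to 5 dp, full precision carried).
Site B: N=307, proportions 0.15309, 0.13355, 0.11726, 0.12378, 0.17264, 0.14007, 0.15961, giving 1−D = 0.85476.
Difference = |0.59877 − 0.85476| = 0.25599, i.e. 0.256 to 3 decimal places.

0.256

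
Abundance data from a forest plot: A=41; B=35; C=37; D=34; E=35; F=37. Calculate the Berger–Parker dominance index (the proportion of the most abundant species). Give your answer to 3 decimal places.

Total N = 41+35+37+34+35+37 = 219, so the proportions are 0.18721, 0.15982, 0.16895, 0.15525, 0.15982, 0.16895 (working shown to 5 dp, full precision carried).
The largest proportion is 0.18721, i.e. d = 0.187 to 3 decimal places.

0.187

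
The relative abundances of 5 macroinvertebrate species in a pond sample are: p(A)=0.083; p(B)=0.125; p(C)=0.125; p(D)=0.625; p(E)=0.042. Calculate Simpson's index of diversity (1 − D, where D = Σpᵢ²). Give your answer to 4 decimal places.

D = 0.083² + 0.125² + 0.125² + 0.625² + 0.042² = 0.006889 + 0.015625 + 0.015625 + 0.390625 + 0.001764 = 0.430528 (working shown to 6 dp, full precision carried).
So 1 − D = 0.569472, i.e. 0.5695 to 4 decimal places.

0.5695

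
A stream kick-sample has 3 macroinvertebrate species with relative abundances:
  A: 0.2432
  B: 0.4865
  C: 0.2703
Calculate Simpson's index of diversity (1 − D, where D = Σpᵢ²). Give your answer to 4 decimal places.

0.6311

D = 0.2432² + 0.4865² + 0.2703² = 0.059146 + 0.236682 + 0.073062 = 0.368891 (working shown to 6 dp, full precision carried).
So 1 − D = 0.631109, i.e. 0.6311 to 4 decimal places.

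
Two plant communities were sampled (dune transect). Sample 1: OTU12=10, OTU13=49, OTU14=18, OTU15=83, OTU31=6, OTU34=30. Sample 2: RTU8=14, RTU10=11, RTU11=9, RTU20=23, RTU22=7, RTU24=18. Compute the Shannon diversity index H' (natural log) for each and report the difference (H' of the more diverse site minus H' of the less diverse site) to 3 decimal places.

0.238

Sample 1: N=196, proportions 0.05102, 0.25, 0.091837, 0.423469, 0.030612, 0.153061, giving H' = 1.475554 (working shown to 6 dp, full precision carried).
Sample 2: N=82, proportions 0.170732, 0.134146, 0.109756, 0.280488, 0.085366, 0.219512, giving H' = 1.713267.
Difference = |1.475554 − 1.713267| = 0.237713, i.e. 0.238 to 3 decimal places.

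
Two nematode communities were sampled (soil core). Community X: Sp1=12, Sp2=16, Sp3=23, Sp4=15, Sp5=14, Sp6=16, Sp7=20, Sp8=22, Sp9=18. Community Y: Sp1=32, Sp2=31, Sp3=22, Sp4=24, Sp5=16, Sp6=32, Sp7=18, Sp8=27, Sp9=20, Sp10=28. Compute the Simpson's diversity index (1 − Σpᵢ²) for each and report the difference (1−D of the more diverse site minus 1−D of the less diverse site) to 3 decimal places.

Community X: N=156, proportions 0.07692, 0.10256, 0.14744, 0.09615, 0.08974, 0.10256, 0.12821, 0.14103, 0.11538, giving 1−D = 0.88437 (working shown to 5 dp, full precision carried).
Community Y: N=250, proportions 0.128, 0.124, 0.088, 0.096, 0.064, 0.128, 0.072, 0.108, 0.08, 0.112, giving 1−D = 0.89501.
Difference = |0.88437 − 0.89501| = 0.01064, i.e. 0.011 to 3 decimal places.

0.011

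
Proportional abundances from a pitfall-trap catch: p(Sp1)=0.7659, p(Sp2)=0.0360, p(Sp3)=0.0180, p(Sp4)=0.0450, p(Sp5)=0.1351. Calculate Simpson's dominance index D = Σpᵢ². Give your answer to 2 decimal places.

0.61

D = 0.7659² + 0.036² + 0.018² + 0.045² + 0.1351² = 0.5866 + 0.0013 + 0.0003 + 0.0020 + 0.0183 = 0.6085 (working shown to 4 dp, full precision carried).
To 2 decimal places, D = 0.61.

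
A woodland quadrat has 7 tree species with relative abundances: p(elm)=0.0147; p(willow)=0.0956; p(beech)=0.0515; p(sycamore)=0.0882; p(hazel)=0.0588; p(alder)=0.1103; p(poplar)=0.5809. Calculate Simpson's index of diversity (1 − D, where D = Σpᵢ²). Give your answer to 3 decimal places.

D = 0.0147² + 0.0956² + 0.0515² + 0.0882² + 0.0588² + 0.1103² + 0.5809² = 0.00022 + 0.00914 + 0.00265 + 0.00778 + 0.00346 + 0.01217 + 0.33744 = 0.37286 (working shown to 5 dp, full precision carried).
So 1 − D = 0.62714, i.e. 0.627 to 3 decimal places.

0.627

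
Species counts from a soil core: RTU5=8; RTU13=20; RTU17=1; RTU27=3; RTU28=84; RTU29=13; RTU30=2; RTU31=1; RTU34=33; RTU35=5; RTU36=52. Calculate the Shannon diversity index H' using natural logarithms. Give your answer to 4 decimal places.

Total N = 8+20+1+3+84+13+2+1+33+5+52 = 222, so the proportions are 0.036036, 0.09009, 0.004505, 0.013514, 0.378378, 0.058559, 0.009009, 0.004505, 0.148649, 0.022523, 0.234234 (working shown to 6 dp, full precision carried).
Each pᵢ ln pᵢ term: 0.036036×(-3.323236)=-0.119756, 0.09009×(-2.406945)=-0.216842, 0.004505×(-5.402677)=-0.024336, 0.013514×(-4.304065)=-0.058163, 0.378378×(-0.971861)=-0.367731, 0.058559×(-2.837728)=-0.166173, 0.009009×(-4.709530)=-0.042428, 0.004505×(-5.402677)=-0.024336, 0.148649×(-1.906170)=-0.283350, 0.022523×(-3.793239)=-0.085433, 0.234234×(-1.451434)=-0.339975.
Sum = -1.728525, so H' = 1.7285.

1.7285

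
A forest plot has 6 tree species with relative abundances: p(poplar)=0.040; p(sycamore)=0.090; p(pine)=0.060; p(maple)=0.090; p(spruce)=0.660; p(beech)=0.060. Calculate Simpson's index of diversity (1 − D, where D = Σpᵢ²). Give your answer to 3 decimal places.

D = 0.04² + 0.09² + 0.06² + 0.09² + 0.66² + 0.06² = 0.00160 + 0.00810 + 0.00360 + 0.00810 + 0.43560 + 0.00360 = 0.46060 (working shown to 5 dp, full precision carried).
So 1 − D = 0.53940, i.e. 0.539 to 3 decimal places.

0.539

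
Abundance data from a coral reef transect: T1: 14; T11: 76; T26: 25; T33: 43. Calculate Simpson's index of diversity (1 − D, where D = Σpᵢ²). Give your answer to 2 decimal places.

Total N = 14+76+25+43 = 158, so the proportions are 0.0886, 0.481, 0.1582, 0.2722 (working shown to 4 dp, full precision carried).
D = 0.0886² + 0.481² + 0.1582² + 0.2722² = 0.0079 + 0.2314 + 0.0250 + 0.0741 = 0.3383.
So 1 − D = 0.6617, i.e. 0.66 to 2 decimal places.

0.66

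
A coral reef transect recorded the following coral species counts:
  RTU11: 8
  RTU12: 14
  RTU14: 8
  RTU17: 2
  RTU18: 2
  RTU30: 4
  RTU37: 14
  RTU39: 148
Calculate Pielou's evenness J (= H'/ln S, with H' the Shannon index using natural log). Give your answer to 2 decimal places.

0.49

Total N = 8+14+8+2+2+4+14+148 = 200, so the proportions are 0.04, 0.07, 0.04, 0.01, 0.01, 0.02, 0.07, 0.74 (working shown to 4 dp, full precision carried).
H' = −Σ pᵢ ln pᵢ = −((-0.1288) + (-0.1861) + (-0.1288) + (-0.0461) + (-0.0461) + (-0.0782) + (-0.1861) + (-0.2228)) = 1.0230.
With S = 8 species, ln S = 2.0794, so J = 1.0230/2.0794 = 0.4919, i.e. 0.49 to 2 decimal places.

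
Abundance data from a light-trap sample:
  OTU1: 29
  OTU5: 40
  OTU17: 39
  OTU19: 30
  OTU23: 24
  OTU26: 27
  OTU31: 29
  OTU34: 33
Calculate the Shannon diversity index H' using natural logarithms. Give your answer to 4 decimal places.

Total N = 29+40+39+30+24+27+29+33 = 251, so the proportions are 0.115538, 0.159363, 0.155378, 0.119522, 0.095618, 0.10757, 0.115538, 0.131474 (working shown to 6 dp, full precision carried).
Each pᵢ ln pᵢ term: 0.115538×(-2.158157)=-0.249349, 0.159363×(-1.836573)=-0.292681, 0.155378×(-1.861891)=-0.289298, 0.119522×(-2.124256)=-0.253895, 0.095618×(-2.347399)=-0.224453, 0.10757×(-2.229616)=-0.239839, 0.115538×(-2.158157)=-0.249349, 0.131474×(-2.028945)=-0.266754.
Sum = -2.065617, so H' = 2.0656.

2.0656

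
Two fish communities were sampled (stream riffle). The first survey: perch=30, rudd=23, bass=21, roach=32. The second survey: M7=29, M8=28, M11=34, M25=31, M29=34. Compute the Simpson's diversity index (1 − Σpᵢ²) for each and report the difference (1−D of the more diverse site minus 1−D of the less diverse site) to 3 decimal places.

0.056

The first survey: N=106, proportions 0.283019, 0.216981, 0.198113, 0.301887, giving 1−D = 0.742435 (working shown to 6 dp, full precision carried).
The second survey: N=156, proportions 0.185897, 0.179487, 0.217949, 0.198718, 0.217949, giving 1−D = 0.798734.
Difference = |0.742435 − 0.798734| = 0.056299, i.e. 0.056 to 3 decimal places.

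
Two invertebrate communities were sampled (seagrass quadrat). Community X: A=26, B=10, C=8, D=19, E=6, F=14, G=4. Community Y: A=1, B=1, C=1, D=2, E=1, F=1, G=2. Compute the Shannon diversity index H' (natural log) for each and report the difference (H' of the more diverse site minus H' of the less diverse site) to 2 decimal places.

Community X: N=87, proportions 0.298850575, 0.114942529, 0.091954023, 0.218390805, 0.068965517, 0.16091954, 0.045977011, giving H' = 1.781324547 (working shown to 9 dp, full precision carried).
Community Y: N=9, proportions 0.111111111, 0.111111111, 0.111111111, 0.222222222, 0.111111111, 0.111111111, 0.222222222, giving H' = 1.889159164.
Difference = |1.781324547 − 1.889159164| = 0.107834617, i.e. 0.11 to 2 decimal places.

0.11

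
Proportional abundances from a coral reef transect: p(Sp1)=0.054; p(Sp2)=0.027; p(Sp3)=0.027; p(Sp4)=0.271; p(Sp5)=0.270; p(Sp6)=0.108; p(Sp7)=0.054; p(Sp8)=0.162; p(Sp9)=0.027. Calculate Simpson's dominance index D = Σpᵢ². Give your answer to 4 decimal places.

D = 0.054² + 0.027² + 0.027² + 0.271² + 0.27² + 0.108² + 0.054² + 0.162² + 0.027² = 0.002916 + 0.000729 + 0.000729 + 0.073441 + 0.072900 + 0.011664 + 0.002916 + 0.026244 + 0.000729 = 0.192268 (working shown to 6 dp, full precision carried).
To 4 decimal places, D = 0.1923.

0.1923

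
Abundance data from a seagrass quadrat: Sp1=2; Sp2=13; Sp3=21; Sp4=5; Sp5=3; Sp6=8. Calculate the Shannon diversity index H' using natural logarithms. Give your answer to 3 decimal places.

Total N = 2+13+21+5+3+8 = 52, so the proportions are 0.03846, 0.25, 0.40385, 0.09615, 0.05769, 0.15385 (working shown to 5 dp, full precision carried).
Each pᵢ ln pᵢ term: 0.03846×(-3.25810)=-0.12531, 0.25×(-1.38629)=-0.34657, 0.40385×(-0.90672)=-0.36618, 0.09615×(-2.34181)=-0.22517, 0.05769×(-2.85263)=-0.16457, 0.15385×(-1.87180)=-0.28797.
Sum = -1.51578, so H' = 1.516.

1.516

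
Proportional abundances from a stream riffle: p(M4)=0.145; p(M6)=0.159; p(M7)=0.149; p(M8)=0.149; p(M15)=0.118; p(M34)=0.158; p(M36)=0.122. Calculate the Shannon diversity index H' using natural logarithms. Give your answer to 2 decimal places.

1.94

Each pᵢ ln pᵢ term (working shown to 4 dp, full precision carried): 0.145×(-1.9310)=-0.2800, 0.159×(-1.8389)=-0.2924, 0.149×(-1.9038)=-0.2837, 0.149×(-1.9038)=-0.2837, 0.118×(-2.1371)=-0.2522, 0.158×(-1.8452)=-0.2915, 0.122×(-2.1037)=-0.2567.
Sum = -1.9401, so H' = 1.94.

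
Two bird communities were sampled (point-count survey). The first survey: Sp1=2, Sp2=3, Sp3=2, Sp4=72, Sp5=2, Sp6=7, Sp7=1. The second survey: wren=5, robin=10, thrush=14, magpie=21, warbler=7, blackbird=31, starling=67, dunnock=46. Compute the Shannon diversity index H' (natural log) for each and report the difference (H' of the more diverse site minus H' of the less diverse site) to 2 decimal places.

The first survey: N=89, proportions 0.0225, 0.0337, 0.0225, 0.809, 0.0225, 0.0787, 0.0112, giving H' = 0.7921 (working shown to 4 dp, full precision carried).
The second survey: N=201, proportions 0.0249, 0.0498, 0.0697, 0.1045, 0.0348, 0.1542, 0.3333, 0.2289, giving H' = 1.7717.
Difference = |0.7921 − 1.7717| = 0.9796, i.e. 0.98 to 2 decimal places.

0.98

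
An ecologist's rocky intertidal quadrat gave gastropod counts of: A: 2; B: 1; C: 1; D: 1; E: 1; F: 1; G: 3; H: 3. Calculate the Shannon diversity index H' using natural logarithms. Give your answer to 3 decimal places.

Total N = 2+1+1+1+1+1+3+3 = 13, so the proportions are 0.15385, 0.07692, 0.07692, 0.07692, 0.07692, 0.07692, 0.23077, 0.23077 (working shown to 5 dp, full precision carried).
Each pᵢ ln pᵢ term: 0.15385×(-1.87180)=-0.28797, 0.07692×(-2.56495)=-0.19730, 0.07692×(-2.56495)=-0.19730, 0.07692×(-2.56495)=-0.19730, 0.07692×(-2.56495)=-0.19730, 0.07692×(-2.56495)=-0.19730, 0.23077×(-1.46634)=-0.33839, 0.23077×(-1.46634)=-0.33839.
Sum = -1.95126, so H' = 1.951.

1.951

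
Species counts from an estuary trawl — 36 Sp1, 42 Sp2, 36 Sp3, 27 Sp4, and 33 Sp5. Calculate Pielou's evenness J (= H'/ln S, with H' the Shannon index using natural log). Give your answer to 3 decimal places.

Total N = 36+42+36+27+33 = 174, so the proportions are 0.2069, 0.24138, 0.2069, 0.15517, 0.18966 (working shown to 5 dp, full precision carried).
H' = −Σ pᵢ ln pᵢ = −((-0.32597) + (-0.34309) + (-0.32597) + (-0.28912) + (-0.31531)) = 1.59947.
With S = 5 species, ln S = 1.60944, so J = 1.59947/1.60944 = 0.99381, i.e. 0.994 to 3 decimal places.

0.994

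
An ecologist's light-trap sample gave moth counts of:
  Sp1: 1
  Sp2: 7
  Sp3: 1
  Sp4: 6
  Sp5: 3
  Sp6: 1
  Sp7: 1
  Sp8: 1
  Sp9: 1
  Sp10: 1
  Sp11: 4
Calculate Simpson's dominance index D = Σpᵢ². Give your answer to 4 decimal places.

0.1605

Total N = 1+7+1+6+3+1+1+1+1+1+4 = 27, so the proportions are 0.037037, 0.259259, 0.037037, 0.222222, 0.111111, 0.037037, 0.037037, 0.037037, 0.037037, 0.037037, 0.148148 (working shown to 6 dp, full precision carried).
D = 0.037037² + 0.259259² + 0.037037² + 0.222222² + 0.111111² + 0.037037² + 0.037037² + 0.037037² + 0.037037² + 0.037037² + 0.148148² = 0.001372 + 0.067215 + 0.001372 + 0.049383 + 0.012346 + 0.001372 + 0.001372 + 0.001372 + 0.001372 + 0.001372 + 0.021948 = 0.160494.
To 4 decimal places, D = 0.1605.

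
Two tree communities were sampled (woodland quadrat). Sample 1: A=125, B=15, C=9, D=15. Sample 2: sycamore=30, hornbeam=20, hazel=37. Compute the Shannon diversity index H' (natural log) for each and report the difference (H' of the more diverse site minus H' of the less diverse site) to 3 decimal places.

0.265

Sample 1: N=164, proportions 0.762195, 0.091463, 0.054878, 0.091463, giving H' = 0.803795 (working shown to 6 dp, full precision carried).
Sample 2: N=87, proportions 0.344828, 0.229885, 0.425287, giving H' = 1.068730.
Difference = |0.803795 − 1.068730| = 0.264935, i.e. 0.265 to 3 decimal places.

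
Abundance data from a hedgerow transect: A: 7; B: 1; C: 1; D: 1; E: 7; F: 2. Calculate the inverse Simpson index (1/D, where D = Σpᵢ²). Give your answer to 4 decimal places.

3.4381

Total N = 7+1+1+1+7+2 = 19, so the proportions are 0.36842105, 0.05263158, 0.05263158, 0.05263158, 0.36842105, 0.10526316 (working shown to 8 dp, full precision carried).
D = 0.36842105² + 0.05263158² + 0.05263158² + 0.05263158² + 0.36842105² + 0.10526316² = 0.13573407 + 0.00277008 + 0.00277008 + 0.00277008 + 0.13573407 + 0.01108033 = 0.29085873.
So 1/D = 3.438095, i.e. 3.4381 to 4 decimal places.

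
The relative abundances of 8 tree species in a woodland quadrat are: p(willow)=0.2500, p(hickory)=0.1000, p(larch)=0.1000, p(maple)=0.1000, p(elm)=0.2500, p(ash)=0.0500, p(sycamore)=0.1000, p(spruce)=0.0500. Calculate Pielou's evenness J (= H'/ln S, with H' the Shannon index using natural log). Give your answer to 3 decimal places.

0.920

H' = −Σ pᵢ ln pᵢ = −((-0.34657) + (-0.23026) + (-0.23026) + (-0.23026) + (-0.34657) + (-0.14979) + (-0.23026) + (-0.14979)) = 1.91375 (working shown to 5 dp, full precision carried).
With S = 8 species, ln S = 2.07944, so J = 1.91375/2.07944 = 0.92032, i.e. 0.920 to 3 decimal places.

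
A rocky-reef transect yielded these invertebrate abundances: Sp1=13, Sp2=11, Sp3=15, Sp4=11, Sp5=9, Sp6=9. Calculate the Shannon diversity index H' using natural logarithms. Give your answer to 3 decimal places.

1.774

Total N = 13+11+15+11+9+9 = 68, so the proportions are 0.19118, 0.16176, 0.22059, 0.16176, 0.13235, 0.13235 (working shown to 5 dp, full precision carried).
Each pᵢ ln pᵢ term: 0.19118×(-1.65456)=-0.31631, 0.16176×(-1.82161)=-0.29467, 0.22059×(-1.51146)=-0.33341, 0.16176×(-1.82161)=-0.29467, 0.13235×(-2.02228)=-0.26766, 0.13235×(-2.02228)=-0.26766.
Sum = -1.77438, so H' = 1.774.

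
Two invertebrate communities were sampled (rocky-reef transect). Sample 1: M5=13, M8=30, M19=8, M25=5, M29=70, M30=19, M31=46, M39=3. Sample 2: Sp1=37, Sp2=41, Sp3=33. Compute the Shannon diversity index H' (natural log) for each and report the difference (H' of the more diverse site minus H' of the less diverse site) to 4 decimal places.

Sample 1: N=194, proportions 0.06701, 0.154639, 0.041237, 0.025773, 0.360825, 0.097938, 0.237113, 0.015464, giving H' = 1.696645 (working shown to 6 dp, full precision carried).
Sample 2: N=111, proportions 0.333333, 0.369369, 0.297297, giving H' = 1.094709.
Difference = |1.696645 − 1.094709| = 0.601936, i.e. 0.6019 to 4 decimal places.

0.6019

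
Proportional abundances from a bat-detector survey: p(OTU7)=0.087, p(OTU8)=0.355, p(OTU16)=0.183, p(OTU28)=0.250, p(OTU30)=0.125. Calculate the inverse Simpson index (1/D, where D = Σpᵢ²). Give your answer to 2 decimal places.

D = 0.087² + 0.355² + 0.183² + 0.25² + 0.125² = 0.007569 + 0.126025 + 0.033489 + 0.062500 + 0.015625 = 0.245208 (working shown to 6 dp, full precision carried).
So 1/D = 4.0782, i.e. 4.08 to 2 decimal places.

4.08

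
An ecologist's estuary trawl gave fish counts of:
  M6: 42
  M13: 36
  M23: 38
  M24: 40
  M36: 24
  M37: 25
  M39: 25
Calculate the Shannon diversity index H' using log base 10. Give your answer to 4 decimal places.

0.8342

Total N = 42+36+38+40+24+25+25 = 230, so the proportions are 0.182609, 0.156522, 0.165217, 0.173913, 0.104348, 0.108696, 0.108696 (working shown to 6 dp, full precision carried).
Each pᵢ log₁₀ pᵢ term: 0.182609×(-0.738479)=-0.134853, 0.156522×(-0.805425)=-0.126067, 0.165217×(-0.781944)=-0.129191, 0.173913×(-0.759668)=-0.132116, 0.104348×(-0.981517)=-0.102419, 0.108696×(-0.963788)=-0.104760, 0.108696×(-0.963788)=-0.104760.
Sum = -0.834164, so H' = 0.8342.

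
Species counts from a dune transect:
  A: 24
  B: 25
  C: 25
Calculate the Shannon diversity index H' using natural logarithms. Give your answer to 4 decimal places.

Total N = 24+25+25 = 74, so the proportions are 0.324324, 0.337838, 0.337838 (working shown to 6 dp, full precision carried).
Each pᵢ ln pᵢ term: 0.324324×(-1.126011)=-0.365193, 0.337838×(-1.085189)=-0.366618, 0.337838×(-1.085189)=-0.366618.
Sum = -1.098429, so H' = 1.0984.

1.0984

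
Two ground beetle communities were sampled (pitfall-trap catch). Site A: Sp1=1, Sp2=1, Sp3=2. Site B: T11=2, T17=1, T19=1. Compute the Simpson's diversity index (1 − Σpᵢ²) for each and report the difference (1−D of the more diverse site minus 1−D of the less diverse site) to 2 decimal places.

Site A: N=4, proportions 0.25, 0.25, 0.5, giving 1−D = 0.6250 (working shown to 4 dp, full precision carried).
Site B: N=4, proportions 0.5, 0.25, 0.25, giving 1−D = 0.6250.
Difference = |0.6250 − 0.6250| = 0.0000, i.e. 0.00 to 2 decimal places.

0.00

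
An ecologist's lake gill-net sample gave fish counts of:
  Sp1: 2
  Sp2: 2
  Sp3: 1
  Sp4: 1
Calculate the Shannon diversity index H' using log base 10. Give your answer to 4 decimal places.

Total N = 2+2+1+1 = 6, so the proportions are 0.333333, 0.333333, 0.166667, 0.166667 (working shown to 6 dp, full precision carried).
Each pᵢ log₁₀ pᵢ term: 0.333333×(-0.477121)=-0.159040, 0.333333×(-0.477121)=-0.159040, 0.166667×(-0.778151)=-0.129692, 0.166667×(-0.778151)=-0.129692.
Sum = -0.577465, so H' = 0.5775.

0.5775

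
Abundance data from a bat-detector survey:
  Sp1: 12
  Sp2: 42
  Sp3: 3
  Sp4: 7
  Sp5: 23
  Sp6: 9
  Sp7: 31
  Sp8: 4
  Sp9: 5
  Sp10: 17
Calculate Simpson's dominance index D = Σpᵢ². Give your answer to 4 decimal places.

0.1652

Total N = 12+42+3+7+23+9+31+4+5+17 = 153, so the proportions are 0.078431, 0.27451, 0.019608, 0.045752, 0.150327, 0.058824, 0.202614, 0.026144, 0.03268, 0.111111 (working shown to 6 dp, full precision carried).
D = 0.078431² + 0.27451² + 0.019608² + 0.045752² + 0.150327² + 0.058824² + 0.202614² + 0.026144² + 0.03268² + 0.111111² = 0.006151 + 0.075356 + 0.000384 + 0.002093 + 0.022598 + 0.003460 + 0.041053 + 0.000683 + 0.001068 + 0.012346 = 0.165193.
To 4 decimal places, D = 0.1652.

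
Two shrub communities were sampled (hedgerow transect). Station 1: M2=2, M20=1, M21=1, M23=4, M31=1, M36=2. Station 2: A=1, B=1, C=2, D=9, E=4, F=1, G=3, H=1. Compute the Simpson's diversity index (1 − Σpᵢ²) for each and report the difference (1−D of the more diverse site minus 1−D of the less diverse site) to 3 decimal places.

Station 1: N=11, proportions 0.18182, 0.09091, 0.09091, 0.36364, 0.09091, 0.18182, giving 1−D = 0.77686 (working shown to 5 dp, full precision carried).
Station 2: N=22, proportions 0.04545, 0.04545, 0.09091, 0.40909, 0.18182, 0.04545, 0.13636, 0.04545, giving 1−D = 0.76446.
Difference = |0.77686 − 0.76446| = 0.01240, i.e. 0.012 to 3 decimal places.

0.012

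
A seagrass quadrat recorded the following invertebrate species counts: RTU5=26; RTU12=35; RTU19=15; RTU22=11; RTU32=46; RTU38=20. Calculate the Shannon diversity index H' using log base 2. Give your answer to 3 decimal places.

2.428

Total N = 26+35+15+11+46+20 = 153, so the proportions are 0.16993, 0.22876, 0.09804, 0.0719, 0.30065, 0.13072 (working shown to 5 dp, full precision carried).
Each pᵢ log₂ pᵢ term: 0.16993×(-2.55695)=-0.43451, 0.22876×(-2.12810)=-0.48682, 0.09804×(-3.35050)=-0.32848, 0.0719×(-3.79796)=-0.27306, 0.30065×(-1.73383)=-0.52128, 0.13072×(-2.93546)=-0.38372.
Sum = -2.42787, so H' = 2.428.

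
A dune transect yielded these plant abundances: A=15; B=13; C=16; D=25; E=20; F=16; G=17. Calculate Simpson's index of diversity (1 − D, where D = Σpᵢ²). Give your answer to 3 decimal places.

Total N = 15+13+16+25+20+16+17 = 122, so the proportions are 0.12295, 0.10656, 0.13115, 0.20492, 0.16393, 0.13115, 0.13934 (working shown to 5 dp, full precision carried).
D = 0.12295² + 0.10656² + 0.13115² + 0.20492² + 0.16393² + 0.13115² + 0.13934² = 0.01512 + 0.01135 + 0.01720 + 0.04199 + 0.02687 + 0.01720 + 0.01942 = 0.14915.
So 1 − D = 0.85085, i.e. 0.851 to 3 decimal places.

0.851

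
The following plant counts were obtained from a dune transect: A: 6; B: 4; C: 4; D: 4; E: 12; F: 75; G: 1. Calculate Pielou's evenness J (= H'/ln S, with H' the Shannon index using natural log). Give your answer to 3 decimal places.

0.549

Total N = 6+4+4+4+12+75+1 = 106, so the proportions are 0.0566, 0.03774, 0.03774, 0.03774, 0.11321, 0.70755, 0.00943 (working shown to 5 dp, full precision carried).
H' = −Σ pᵢ ln pᵢ = −((-0.16255) + (-0.12367) + (-0.12367) + (-0.12367) + (-0.24663) + (-0.24478) + (-0.04399)) = 1.06894.
With S = 7 species, ln S = 1.94591, so J = 1.06894/1.94591 = 0.54933, i.e. 0.549 to 3 decimal places.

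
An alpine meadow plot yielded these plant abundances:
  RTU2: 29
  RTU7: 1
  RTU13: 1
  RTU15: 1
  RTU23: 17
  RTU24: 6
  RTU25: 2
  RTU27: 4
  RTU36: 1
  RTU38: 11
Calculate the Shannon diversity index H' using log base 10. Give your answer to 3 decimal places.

0.734

Total N = 29+1+1+1+17+6+2+4+1+11 = 73, so the proportions are 0.39726, 0.0137, 0.0137, 0.0137, 0.23288, 0.08219, 0.0274, 0.05479, 0.0137, 0.15068 (working shown to 5 dp, full precision carried).
Each pᵢ log₁₀ pᵢ term: 0.39726×(-0.40092)=-0.15927, 0.0137×(-1.86332)=-0.02552, 0.0137×(-1.86332)=-0.02552, 0.0137×(-1.86332)=-0.02552, 0.23288×(-0.63287)=-0.14738, 0.08219×(-1.08517)=-0.08919, 0.0274×(-1.56229)=-0.04280, 0.05479×(-1.26126)=-0.06911, 0.0137×(-1.86332)=-0.02552, 0.15068×(-0.82193)=-0.12385.
Sum = -0.73371, so H' = 0.734.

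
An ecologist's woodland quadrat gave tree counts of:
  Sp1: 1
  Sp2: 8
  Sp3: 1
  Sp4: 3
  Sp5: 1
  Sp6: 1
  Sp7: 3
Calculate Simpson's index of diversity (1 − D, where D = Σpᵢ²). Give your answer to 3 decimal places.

0.735

Total N = 1+8+1+3+1+1+3 = 18, so the proportions are 0.05556, 0.44444, 0.05556, 0.16667, 0.05556, 0.05556, 0.16667 (working shown to 5 dp, full precision carried).
D = 0.05556² + 0.44444² + 0.05556² + 0.16667² + 0.05556² + 0.05556² + 0.16667² = 0.00309 + 0.19753 + 0.00309 + 0.02778 + 0.00309 + 0.00309 + 0.02778 = 0.26543.
So 1 − D = 0.73457, i.e. 0.735 to 3 decimal places.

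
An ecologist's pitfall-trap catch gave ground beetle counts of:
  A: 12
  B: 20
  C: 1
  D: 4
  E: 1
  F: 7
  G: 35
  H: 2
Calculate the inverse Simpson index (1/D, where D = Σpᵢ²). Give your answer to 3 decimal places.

3.654

Total N = 12+20+1+4+1+7+35+2 = 82, so the proportions are 0.1463415, 0.2439024, 0.0121951, 0.0487805, 0.0121951, 0.0853659, 0.4268293, 0.0243902 (working shown to 7 dp, full precision carried).
D = 0.1463415² + 0.2439024² + 0.0121951² + 0.0487805² + 0.0121951² + 0.0853659² + 0.4268293² + 0.0243902² = 0.0214158 + 0.0594884 + 0.0001487 + 0.0023795 + 0.0001487 + 0.0072873 + 0.1821832 + 0.0005949 = 0.2736466.
So 1/D = 3.65435, i.e. 3.654 to 3 decimal places.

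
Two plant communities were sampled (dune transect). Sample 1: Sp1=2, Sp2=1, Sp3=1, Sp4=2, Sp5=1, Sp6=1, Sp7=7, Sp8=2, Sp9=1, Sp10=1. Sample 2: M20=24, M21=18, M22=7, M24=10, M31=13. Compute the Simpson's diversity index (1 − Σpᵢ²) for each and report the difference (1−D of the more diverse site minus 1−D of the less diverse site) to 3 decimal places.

Sample 1: N=19, proportions 0.105263, 0.052632, 0.052632, 0.105263, 0.052632, 0.052632, 0.368421, 0.105263, 0.052632, 0.052632, giving 1−D = 0.814404 (working shown to 6 dp, full precision carried).
Sample 2: N=72, proportions 0.333333, 0.25, 0.097222, 0.138889, 0.180556, giving 1−D = 0.765046.
Difference = |0.814404 − 0.765046| = 0.049358, i.e. 0.049 to 3 decimal places.

0.049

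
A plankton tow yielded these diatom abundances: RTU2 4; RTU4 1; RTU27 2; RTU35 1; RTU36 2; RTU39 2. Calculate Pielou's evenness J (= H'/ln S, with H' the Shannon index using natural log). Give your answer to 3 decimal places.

Total N = 4+1+2+1+2+2 = 12, so the proportions are 0.33333, 0.08333, 0.16667, 0.08333, 0.16667, 0.16667 (working shown to 5 dp, full precision carried).
H' = −Σ pᵢ ln pᵢ = −((-0.36620) + (-0.20708) + (-0.29863) + (-0.20708) + (-0.29863) + (-0.29863)) = 1.67623.
With S = 6 species, ln S = 1.79176, so J = 1.67623/1.79176 = 0.93552, i.e. 0.936 to 3 decimal places.

0.936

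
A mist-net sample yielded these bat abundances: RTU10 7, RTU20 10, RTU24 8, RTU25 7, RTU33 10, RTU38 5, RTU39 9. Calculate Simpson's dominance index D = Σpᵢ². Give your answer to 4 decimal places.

Total N = 7+10+8+7+10+5+9 = 56, so the proportions are 0.125, 0.178571, 0.142857, 0.125, 0.178571, 0.089286, 0.160714 (working shown to 6 dp, full precision carried).
D = 0.125² + 0.178571² + 0.142857² + 0.125² + 0.178571² + 0.089286² + 0.160714² = 0.015625 + 0.031888 + 0.020408 + 0.015625 + 0.031888 + 0.007972 + 0.025829 = 0.149235.
To 4 decimal places, D = 0.1492.

0.1492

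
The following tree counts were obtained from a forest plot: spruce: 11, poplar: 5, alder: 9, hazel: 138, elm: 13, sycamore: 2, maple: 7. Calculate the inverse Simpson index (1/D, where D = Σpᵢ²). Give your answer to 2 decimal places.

Total N = 11+5+9+138+13+2+7 = 185, so the proportions are 0.05946, 0.02703, 0.04865, 0.74595, 0.07027, 0.01081, 0.03784 (working shown to 5 dp, full precision carried).
D = 0.05946² + 0.02703² + 0.04865² + 0.74595² + 0.07027² + 0.01081² + 0.03784² = 0.00354 + 0.00073 + 0.00237 + 0.55644 + 0.00494 + 0.00012 + 0.00143 = 0.56955.
So 1/D = 1.7558, i.e. 1.76 to 2 decimal places.

1.76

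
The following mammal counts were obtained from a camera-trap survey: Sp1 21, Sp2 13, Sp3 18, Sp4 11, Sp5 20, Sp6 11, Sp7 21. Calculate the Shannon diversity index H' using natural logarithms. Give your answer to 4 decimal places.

1.9109

Total N = 21+13+18+11+20+11+21 = 115, so the proportions are 0.182609, 0.113043, 0.156522, 0.095652, 0.173913, 0.095652, 0.182609 (working shown to 6 dp, full precision carried).
Each pᵢ ln pᵢ term: 0.182609×(-1.700410)=-0.310510, 0.113043×(-2.179983)=-0.246433, 0.156522×(-1.854560)=-0.290279, 0.095652×(-2.347037)=-0.224499, 0.173913×(-1.749200)=-0.304209, 0.095652×(-2.347037)=-0.224499, 0.182609×(-1.700410)=-0.310510.
Sum = -1.910938, so H' = 1.9109.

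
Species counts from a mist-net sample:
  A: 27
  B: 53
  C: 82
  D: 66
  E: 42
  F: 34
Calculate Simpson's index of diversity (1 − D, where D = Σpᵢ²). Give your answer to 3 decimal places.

0.810

Total N = 27+53+82+66+42+34 = 304, so the proportions are 0.08882, 0.17434, 0.26974, 0.21711, 0.13816, 0.11184 (working shown to 5 dp, full precision carried).
D = 0.08882² + 0.17434² + 0.26974² + 0.21711² + 0.13816² + 0.11184² = 0.00789 + 0.03040 + 0.07276 + 0.04713 + 0.01909 + 0.01251 = 0.18977.
So 1 − D = 0.81023, i.e. 0.810 to 3 decimal places.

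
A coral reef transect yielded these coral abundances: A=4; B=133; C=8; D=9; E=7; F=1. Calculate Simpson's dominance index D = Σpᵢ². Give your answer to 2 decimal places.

Total N = 4+133+8+9+7+1 = 162, so the proportions are 0.0247, 0.821, 0.0494, 0.0556, 0.0432, 0.0062 (working shown to 4 dp, full precision carried).
D = 0.0247² + 0.821² + 0.0494² + 0.0556² + 0.0432² + 0.0062² = 0.0006 + 0.6740 + 0.0024 + 0.0031 + 0.0019 + 0.0000 = 0.6821.
To 2 decimal places, D = 0.68.

0.68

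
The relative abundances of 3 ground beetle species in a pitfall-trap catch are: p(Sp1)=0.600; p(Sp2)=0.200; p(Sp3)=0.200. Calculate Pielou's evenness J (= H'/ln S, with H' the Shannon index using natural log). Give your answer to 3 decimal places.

H' = −Σ pᵢ ln pᵢ = −((-0.30650) + (-0.32189) + (-0.32189)) = 0.95027 (working shown to 5 dp, full precision carried).
With S = 3 species, ln S = 1.09861, so J = 0.95027/1.09861 = 0.86497, i.e. 0.865 to 3 decimal places.

0.865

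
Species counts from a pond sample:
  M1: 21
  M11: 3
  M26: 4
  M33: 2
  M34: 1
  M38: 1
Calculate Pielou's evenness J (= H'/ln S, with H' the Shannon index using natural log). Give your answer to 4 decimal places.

0.6408

Total N = 21+3+4+2+1+1 = 32, so the proportions are 0.65625, 0.09375, 0.125, 0.0625, 0.03125, 0.03125 (working shown to 6 dp, full precision carried).
H' = −Σ pᵢ ln pᵢ = −((-0.276421) + (-0.221918) + (-0.259930) + (-0.173287) + (-0.108304) + (-0.108304)) = 1.148165.
With S = 6 species, ln S = 1.791759, so J = 1.148165/1.791759 = 0.640803, i.e. 0.6408 to 4 decimal places.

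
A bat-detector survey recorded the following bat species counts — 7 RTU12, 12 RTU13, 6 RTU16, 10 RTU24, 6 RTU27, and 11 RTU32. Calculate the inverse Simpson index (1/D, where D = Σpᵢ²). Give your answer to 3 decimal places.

5.564

Total N = 7+12+6+10+6+11 = 52, so the proportions are 0.1346154, 0.2307692, 0.1153846, 0.1923077, 0.1153846, 0.2115385 (working shown to 7 dp, full precision carried).
D = 0.1346154² + 0.2307692² + 0.1153846² + 0.1923077² + 0.1153846² + 0.2115385² = 0.0181213 + 0.0532544 + 0.0133136 + 0.0369822 + 0.0133136 + 0.0447485 = 0.1797337.
So 1/D = 5.56379, i.e. 5.564 to 3 decimal places.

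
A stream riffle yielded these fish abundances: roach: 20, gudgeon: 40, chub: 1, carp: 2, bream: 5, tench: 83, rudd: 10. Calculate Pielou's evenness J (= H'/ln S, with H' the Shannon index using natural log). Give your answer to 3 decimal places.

0.675

Total N = 20+40+1+2+5+83+10 = 161, so the proportions are 0.12422, 0.24845, 0.00621, 0.01242, 0.03106, 0.51553, 0.06211 (working shown to 5 dp, full precision carried).
H' = −Σ pᵢ ln pᵢ = −((-0.25909) + (-0.34597) + (-0.03156) + (-0.05451) + (-0.10783) + (-0.34157) + (-0.17260)) = 1.31313.
With S = 7 species, ln S = 1.94591, so J = 1.31313/1.94591 = 0.67481, i.e. 0.675 to 3 decimal places.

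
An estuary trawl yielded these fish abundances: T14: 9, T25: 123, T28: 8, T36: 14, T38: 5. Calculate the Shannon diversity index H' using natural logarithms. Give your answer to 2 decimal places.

0.83

Total N = 9+123+8+14+5 = 159, so the proportions are 0.0566, 0.7736, 0.0503, 0.0881, 0.0314 (working shown to 4 dp, full precision carried).
Each pᵢ ln pᵢ term: 0.0566×(-2.8717)=-0.1625, 0.7736×(-0.2567)=-0.1986, 0.0503×(-2.9895)=-0.1504, 0.0881×(-2.4298)=-0.2139, 0.0314×(-3.4595)=-0.1088.
Sum = -0.8343, so H' = 0.83.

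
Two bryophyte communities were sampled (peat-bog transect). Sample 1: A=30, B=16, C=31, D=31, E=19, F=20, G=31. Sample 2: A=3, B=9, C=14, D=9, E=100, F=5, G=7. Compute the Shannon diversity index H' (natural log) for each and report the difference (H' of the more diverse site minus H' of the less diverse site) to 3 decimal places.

Sample 1: N=178, proportions 0.16854, 0.08989, 0.17416, 0.17416, 0.10674, 0.11236, 0.17416, giving H' = 1.91427 (working shown to 5 dp, full precision carried).
Sample 2: N=147, proportions 0.02041, 0.06122, 0.09524, 0.06122, 0.68027, 0.03401, 0.04762, giving H' = 1.16745.
Difference = |1.91427 − 1.16745| = 0.74682, i.e. 0.747 to 3 decimal places.

0.747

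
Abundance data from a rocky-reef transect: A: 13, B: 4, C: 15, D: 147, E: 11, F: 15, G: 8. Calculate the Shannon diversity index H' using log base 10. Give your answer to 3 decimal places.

0.500

Total N = 13+4+15+147+11+15+8 = 213, so the proportions are 0.06103, 0.01878, 0.07042, 0.69014, 0.05164, 0.07042, 0.03756 (working shown to 5 dp, full precision carried).
Each pᵢ log₁₀ pᵢ term: 0.06103×(-1.21444)=-0.07412, 0.01878×(-1.72632)=-0.03242, 0.07042×(-1.15229)=-0.08115, 0.69014×(-0.16106)=-0.11116, 0.05164×(-1.28699)=-0.06646, 0.07042×(-1.15229)=-0.08115, 0.03756×(-1.42529)=-0.05353.
Sum = -0.49999, so H' = 0.500.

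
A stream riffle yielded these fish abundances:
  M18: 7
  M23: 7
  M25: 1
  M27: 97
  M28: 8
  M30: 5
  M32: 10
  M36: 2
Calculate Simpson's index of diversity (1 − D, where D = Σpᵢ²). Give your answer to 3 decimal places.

Total N = 7+7+1+97+8+5+10+2 = 137, so the proportions are 0.05109, 0.05109, 0.0073, 0.70803, 0.05839, 0.0365, 0.07299, 0.0146 (working shown to 5 dp, full precision carried).
D = 0.05109² + 0.05109² + 0.0073² + 0.70803² + 0.05839² + 0.0365² + 0.07299² + 0.0146² = 0.00261 + 0.00261 + 0.00005 + 0.50131 + 0.00341 + 0.00133 + 0.00533 + 0.00021 = 0.51686.
So 1 − D = 0.48314, i.e. 0.483 to 3 decimal places.

0.483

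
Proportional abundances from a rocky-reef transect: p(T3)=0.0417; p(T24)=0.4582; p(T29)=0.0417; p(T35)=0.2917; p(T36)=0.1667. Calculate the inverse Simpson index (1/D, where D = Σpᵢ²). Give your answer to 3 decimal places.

3.065

D = 0.0417² + 0.4582² + 0.0417² + 0.2917² + 0.1667² = 0.001739 + 0.209947 + 0.001739 + 0.085089 + 0.027789 = 0.326303 (working shown to 6 dp, full precision carried).
So 1/D = 3.06464, i.e. 3.065 to 3 decimal places.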